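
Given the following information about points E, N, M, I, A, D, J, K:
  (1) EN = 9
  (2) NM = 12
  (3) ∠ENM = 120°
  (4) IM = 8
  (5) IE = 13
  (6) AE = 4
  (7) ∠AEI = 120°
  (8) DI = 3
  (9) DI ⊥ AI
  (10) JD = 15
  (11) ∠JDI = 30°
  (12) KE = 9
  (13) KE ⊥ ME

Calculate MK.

Step 1: By the law of cosines on triangle ENM: EM² = 9² + 12² − 2·9·12·cos(120°) = 333, so EM = 3·√37.
Step 2: By the law of cosines on triangle MEK: MK² = (3·√37)² + 9² − 2·3·√37·9·cos(90°) = 414, so MK = 3·√46.

Therefore, the length of MK = 3·√46.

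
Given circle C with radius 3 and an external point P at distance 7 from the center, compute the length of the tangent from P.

tangent = √(d² - r²) = √(7² - 3²) = √(49 - 9) = √40 = 2*sqrt(10)

2*sqrt(10)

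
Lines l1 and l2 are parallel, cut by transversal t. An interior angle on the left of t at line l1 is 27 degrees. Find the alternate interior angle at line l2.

Alternate interior angles formed by parallel lines and a transversal are equal.
The given angle is 27 degrees.
The alternate interior angle = 27 degrees.

27 degrees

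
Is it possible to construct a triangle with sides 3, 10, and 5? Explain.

No.
The triangle inequality is violated: 3 + 5 = 8 ≤ 10.
These lengths cannot form a triangle.

No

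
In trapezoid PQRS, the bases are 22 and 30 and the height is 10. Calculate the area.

A trapezoid's area equals the midsegment times the height.
The midsegment is (22 + 30) / 2 = 26.
Area = 26 * 10 = 260.

260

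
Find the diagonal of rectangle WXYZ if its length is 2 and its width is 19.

d = sqrt(2^2 + 19^2) = sqrt(365)

sqrt(365)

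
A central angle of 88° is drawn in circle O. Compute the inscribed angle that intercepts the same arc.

Inscribed angle = 88° / 2 = 44° (inscribed angle theorem).

44°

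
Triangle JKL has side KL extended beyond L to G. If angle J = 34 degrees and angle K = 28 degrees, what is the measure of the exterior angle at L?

By the exterior angle theorem, an exterior angle of a triangle equals the sum of the two remote interior angles.
Exterior angle = angle J + angle K
Exterior angle = 34 + 28 = 62 degrees

62 degrees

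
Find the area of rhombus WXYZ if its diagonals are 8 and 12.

Area = (8 * 12) / 2 = 96 / 2 = 48

48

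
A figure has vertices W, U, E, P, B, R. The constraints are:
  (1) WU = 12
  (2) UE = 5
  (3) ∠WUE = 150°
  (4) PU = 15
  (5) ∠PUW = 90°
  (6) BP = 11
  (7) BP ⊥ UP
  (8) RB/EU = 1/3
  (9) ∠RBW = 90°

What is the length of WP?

Step 1: By the law of cosines on triangle WUP: WP² = 12² + 15² − 2·12·15·cos(90°) = 369, so WP = 3·√41.

Therefore, the length of WP = 3·√41.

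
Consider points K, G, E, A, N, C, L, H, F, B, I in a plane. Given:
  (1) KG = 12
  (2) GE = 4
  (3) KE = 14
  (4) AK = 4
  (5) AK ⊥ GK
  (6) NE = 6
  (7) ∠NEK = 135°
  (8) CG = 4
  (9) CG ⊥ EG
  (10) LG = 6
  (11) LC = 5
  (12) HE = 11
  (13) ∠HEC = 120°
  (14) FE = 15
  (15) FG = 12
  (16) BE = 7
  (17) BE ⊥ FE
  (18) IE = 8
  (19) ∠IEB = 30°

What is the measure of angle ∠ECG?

Step 1: By the law of cosines on triangle CGE: CE² = 4² + 4² − 2·4·4·cos(90°) = 32, so CE = 4·√2.
Step 2: By the inverse law of cosines on triangle ECG: cos(∠ECG) = ((4·√2)² + 4² − 4²) / (2·4·√2·4) = 32/45.25 = 0.7071, so ∠ECG = 45°.

Therefore, the measure of angle ∠ECG = 45°.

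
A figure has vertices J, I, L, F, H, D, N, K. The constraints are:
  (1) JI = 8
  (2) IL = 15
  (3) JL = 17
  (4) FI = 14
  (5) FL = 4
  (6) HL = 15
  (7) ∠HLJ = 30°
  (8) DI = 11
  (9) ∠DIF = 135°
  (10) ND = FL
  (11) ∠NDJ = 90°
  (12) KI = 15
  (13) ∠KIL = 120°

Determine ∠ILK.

Step 1: By the law of cosines on triangle LIK: LK² = 15² + 15² − 2·15·15·cos(120°) = 675, so LK = 15·√3.
Step 2: By the inverse law of cosines on triangle ILK: cos(∠ILK) = (15² + (15·√3)² − 15²) / (2·15·15·√3) = 675/779.42 = 0.866, so ∠ILK = 30°.

Therefore, the measure of angle ∠ILK = 30°.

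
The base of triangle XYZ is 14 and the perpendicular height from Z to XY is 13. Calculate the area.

Area = (1/2)(14)(13) = 91

91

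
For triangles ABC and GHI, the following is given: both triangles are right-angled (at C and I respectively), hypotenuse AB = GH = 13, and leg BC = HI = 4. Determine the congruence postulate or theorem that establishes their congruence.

The given information matches HL: The hypotenuse and one leg of two right triangles are equal (Hypotenuse-Leg).

HL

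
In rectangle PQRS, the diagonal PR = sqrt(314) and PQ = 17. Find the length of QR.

b = sqrt(d^2 - a^2) = sqrt(314 - 289) = sqrt(25) = 5

5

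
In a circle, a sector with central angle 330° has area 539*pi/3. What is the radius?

The sector covers 330°/360° = 11/12 of the full circle.
Full circle area = 539*pi/3 / 11/12 = 196*pi.
Since full area = πr², we get r² = 196*pi/π = 196, so r = 14.

14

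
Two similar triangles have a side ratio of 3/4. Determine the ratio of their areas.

Area ratio = (side ratio)^2 = (3/4)^2 = 9:16.

9:16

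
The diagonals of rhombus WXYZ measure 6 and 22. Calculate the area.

The diagonals of a rhombus divide it into four right triangles.
Each triangle has legs 6/ 2 = 3 and 22/2 = 11, so each has area (1/2)*3*11 = 33/2.
Four such triangles give total area = (d1 * d2) / 2 = 66.

66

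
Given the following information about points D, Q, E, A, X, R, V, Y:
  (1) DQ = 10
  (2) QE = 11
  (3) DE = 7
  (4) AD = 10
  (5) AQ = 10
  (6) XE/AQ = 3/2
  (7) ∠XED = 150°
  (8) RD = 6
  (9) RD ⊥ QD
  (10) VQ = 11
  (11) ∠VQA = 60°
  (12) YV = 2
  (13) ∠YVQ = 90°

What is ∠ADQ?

Step 1: By the inverse law of cosines on triangle ADQ: cos(∠ADQ) = (10² + 10² − 10²) / (2·10·10) = 100/200 = 0.5, so ∠ADQ = 60°.

Therefore, the measure of angle ∠ADQ = 60°.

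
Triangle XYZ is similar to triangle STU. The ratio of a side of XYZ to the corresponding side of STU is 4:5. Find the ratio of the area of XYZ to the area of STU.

Area ratio = (side ratio)^2 = (4/5)^2 = 16:25.

16:25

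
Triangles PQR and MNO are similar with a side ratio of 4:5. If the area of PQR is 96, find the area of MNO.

Area ratio = (4/5)^2 = 16/25. Area of MNO = 96 * 25/16 = 150.

150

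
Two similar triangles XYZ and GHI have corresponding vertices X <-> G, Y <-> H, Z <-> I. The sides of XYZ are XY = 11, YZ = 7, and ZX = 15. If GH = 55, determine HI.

Similar triangles have proportional sides. Setting up the proportion:
GH / XY = HI / YZ
55 / 11 = HI / 7
HI = 7 * 55 / 11 = 35.

35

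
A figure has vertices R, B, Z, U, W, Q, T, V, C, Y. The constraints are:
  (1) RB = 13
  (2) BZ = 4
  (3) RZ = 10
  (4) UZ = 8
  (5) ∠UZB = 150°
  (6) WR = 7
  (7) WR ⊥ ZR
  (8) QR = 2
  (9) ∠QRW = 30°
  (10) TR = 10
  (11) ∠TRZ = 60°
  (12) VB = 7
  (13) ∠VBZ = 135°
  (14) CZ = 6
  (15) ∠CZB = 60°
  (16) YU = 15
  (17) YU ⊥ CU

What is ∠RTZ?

Step 1: By the law of cosines on triangle TRZ: TZ² = 10² + 10² − 2·10·10·cos(60°) = 100, so TZ = 10.
Step 2: By the inverse law of cosines on triangle RTZ: cos(∠RTZ) = (10² + 10² − 10²) / (2·10·10) = 100/200 = 0.5, so ∠RTZ = 60°.

Therefore, the measure of angle ∠RTZ = 60°.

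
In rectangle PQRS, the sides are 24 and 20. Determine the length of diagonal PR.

Using the Pythagorean theorem:
d² = 24² + 20² = 576 + 400 = 976
d = sqrt(976) = 4*sqrt(61)

4*sqrt(61)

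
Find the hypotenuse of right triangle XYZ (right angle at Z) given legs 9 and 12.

By the Pythagorean theorem: XY^2 = XZ^2 + YZ^2
XY^2 = 9^2 + 12^2 = 81 + 144 = 225
XY = sqrt(225) = 15

15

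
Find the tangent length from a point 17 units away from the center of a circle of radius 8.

tangent = √(d² - r²) = √(17² - 8²) = √(289 - 64) = √225 = 15

15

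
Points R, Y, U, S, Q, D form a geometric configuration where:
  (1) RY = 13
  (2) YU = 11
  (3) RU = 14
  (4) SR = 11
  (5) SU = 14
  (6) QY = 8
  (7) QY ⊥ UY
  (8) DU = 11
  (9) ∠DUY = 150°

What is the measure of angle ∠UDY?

Step 1: By the law of cosines on triangle DUY: DY² = 11² + 11² − 2·11·11·cos(150°) = 451.58, so DY ≈ 21.25.
Step 2: By the inverse law of cosines on triangle UDY: cos(∠UDY) = (11² + 21.25² − 11²) / (2·11·21.25) = 451.58/467.51 = 0.9659, so ∠UDY = 15°.

Therefore, the measure of angle ∠UDY = 15°.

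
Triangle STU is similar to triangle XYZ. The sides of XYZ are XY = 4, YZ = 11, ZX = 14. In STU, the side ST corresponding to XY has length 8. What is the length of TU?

Similar triangles have proportional sides. Setting up the proportion:
ST / XY = TU / YZ
8 / 4 = TU / 11
TU = 11 * 8 / 4 = 22.

22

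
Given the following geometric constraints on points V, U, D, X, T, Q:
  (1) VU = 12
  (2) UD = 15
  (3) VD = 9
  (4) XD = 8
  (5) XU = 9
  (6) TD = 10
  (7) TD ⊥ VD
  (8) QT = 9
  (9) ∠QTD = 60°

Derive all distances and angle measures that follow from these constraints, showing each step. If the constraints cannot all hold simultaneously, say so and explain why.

The constraints are consistent.

Step 1: From VD = 9, DT = 10, and ∠VDT = 90°, by the law of cosines:
  VT² = VD² + DT² - 2·VD·DT·cos(90°) = 81 + 100 - 0 = 181
  VT = √181

Step 2: From DT = 10, TQ = 9, and ∠DTQ = 60°, by the law of cosines:
  DQ² = DT² + TQ² - 2·DT·TQ·cos(60°) = 100 + 81 - 90 = 91
  DQ = √91

Step 3: From VD = 9, VU = 12, DU = 15, by the inverse law of cosines:
  cos(∠DVU) = (VD² + VU² - DU²) / (2·VD·VU)
  ∠DVU = 90°

Step 4: From UD = 15, UV = 12, DV = 9, by the inverse law of cosines:
  cos(∠DUV) = (UD² + UV² - DV²) / (2·UD·UV)
  ∠DUV = 36.87°

Step 5: From UD = 15, UX = 9, DX = 8, by the inverse law of cosines:
  cos(∠DUX) = (UD² + UX² - DX²) / (2·UD·UX)
  ∠DUX = 26.32°

Step 6: From DU = 15, DV = 9, UV = 12, by the inverse law of cosines:
  cos(∠UDV) = (DU² + DV² - UV²) / (2·DU·DV)
  ∠UDV = 53.13°

Step 7: From DU = 15, DX = 8, UX = 9, by the inverse law of cosines:
  cos(∠UDX) = (DU² + DX² - UX²) / (2·DU·DX)
  ∠UDX = 29.93°

Step 8: From XD = 8, XU = 9, DU = 15, by the inverse law of cosines:
  cos(∠DXU) = (XD² + XU² - DU²) / (2·XD·XU)
  ∠DXU = 123.75°

Step 9: From VD = 9, VT = √181, DT = 10, by the inverse law of cosines:
  cos(∠DVT) = (VD² + VT² - DT²) / (2·VD·VT)
  ∠DVT = 48.01°

Step 10: From DQ = √91, DT = 10, QT = 9, by the inverse law of cosines:
  cos(∠QDT) = (DQ² + DT² - QT²) / (2·DQ·DT)
  ∠QDT = 54.79°

Step 11: From TD = 10, TV = √181, DV = 9, by the inverse law of cosines:
  cos(∠DTV) = (TD² + TV² - DV²) / (2·TD·TV)
  ∠DTV = 41.99°

Step 12: From QD = √91, QT = 9, DT = 10, by the inverse law of cosines:
  cos(∠DQT) = (QD² + QT² - DT²) / (2·QD·QT)
  ∠DQT = 65.21°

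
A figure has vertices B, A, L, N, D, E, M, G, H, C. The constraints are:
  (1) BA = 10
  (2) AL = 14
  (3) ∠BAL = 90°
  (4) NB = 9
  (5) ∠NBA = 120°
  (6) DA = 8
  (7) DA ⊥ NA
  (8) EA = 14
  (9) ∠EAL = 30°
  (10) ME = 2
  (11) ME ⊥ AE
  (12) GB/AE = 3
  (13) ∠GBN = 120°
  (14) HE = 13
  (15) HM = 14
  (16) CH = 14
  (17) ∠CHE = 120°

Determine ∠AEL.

Step 1: By the law of cosines on triangle EAL: EL² = 14² + 14² − 2·14·14·cos(30°) = 52.52, so EL ≈ 7.25.
Step 2: By the inverse law of cosines on triangle AEL: cos(∠AEL) = (14² + 7.25² − 14²) / (2·14·7.25) = 52.52/202.91 = 0.2588, so ∠AEL = 75°.

Therefore, the measure of angle ∠AEL = 75°.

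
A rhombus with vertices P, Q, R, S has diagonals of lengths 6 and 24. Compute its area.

Area of a rhombus = (d1 * d2) / 2
Area = (6 * 24) / 2
Area = 144 / 2
Area = 72

72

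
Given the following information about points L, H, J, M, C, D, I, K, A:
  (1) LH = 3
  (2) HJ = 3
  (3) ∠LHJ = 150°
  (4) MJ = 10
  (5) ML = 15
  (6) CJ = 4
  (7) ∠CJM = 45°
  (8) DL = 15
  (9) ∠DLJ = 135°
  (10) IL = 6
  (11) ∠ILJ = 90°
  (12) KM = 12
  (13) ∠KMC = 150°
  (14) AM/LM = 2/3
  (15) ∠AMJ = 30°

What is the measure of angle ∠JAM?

From the given relations: AM = 2/3·LM = 2/3·15 = 10.
Step 1: By the law of cosines on triangle AMJ: AJ² = 10² + 10² − 2·10·10·cos(30°) = 26.79, so AJ ≈ 5.18.
Step 2: By the inverse law of cosines on triangle JAM: cos(∠JAM) = (5.18² + 10² − 10²) / (2·5.18·10) = 26.79/103.53 = 0.2588, so ∠JAM = 75°.

Therefore, the measure of angle ∠JAM = 75°.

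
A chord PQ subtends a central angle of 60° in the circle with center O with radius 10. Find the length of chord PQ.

Drop a perpendicular from the center to the chord, bisecting both the chord and the central angle.
Each half-chord = r sin(θ/2) = 10 sin(30°).
The full chord = 2 × 10 × sin(30°) = 10.

10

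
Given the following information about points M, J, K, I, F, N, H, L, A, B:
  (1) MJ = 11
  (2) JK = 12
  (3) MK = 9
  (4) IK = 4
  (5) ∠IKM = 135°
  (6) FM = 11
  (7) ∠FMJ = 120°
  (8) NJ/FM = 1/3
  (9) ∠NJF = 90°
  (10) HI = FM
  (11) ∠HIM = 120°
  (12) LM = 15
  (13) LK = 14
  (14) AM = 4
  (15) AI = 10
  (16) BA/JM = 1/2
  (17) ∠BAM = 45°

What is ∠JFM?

Step 1: By the law of cosines on triangle FMJ: FJ² = 11² + 11² − 2·11·11·cos(120°) = 363, so FJ = 11·√3.
Step 2: By the inverse law of cosines on triangle JFM: cos(∠JFM) = ((11·√3)² + 11² − 11²) / (2·11·√3·11) = 363/419.16 = 0.866, so ∠JFM = 30°.

Therefore, the measure of angle ∠JFM = 30°.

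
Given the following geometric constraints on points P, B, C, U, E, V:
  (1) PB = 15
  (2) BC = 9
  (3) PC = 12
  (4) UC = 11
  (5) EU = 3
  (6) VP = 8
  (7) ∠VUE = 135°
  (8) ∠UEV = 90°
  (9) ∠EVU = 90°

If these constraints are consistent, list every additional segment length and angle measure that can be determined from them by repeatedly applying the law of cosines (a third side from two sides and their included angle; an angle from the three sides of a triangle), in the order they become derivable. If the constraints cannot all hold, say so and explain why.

These constraints are not satisfiable: (7), (8) and (9) are the three interior angles of triangle VUE, which must sum to 180°, but 135° + 90° + 90° = 315°. No planar figure meets all of them, so nothing further can be derived.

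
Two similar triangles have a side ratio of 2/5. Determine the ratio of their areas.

Area ratio = (side ratio)^2 = (2/5)^2 = 4:25.

4:25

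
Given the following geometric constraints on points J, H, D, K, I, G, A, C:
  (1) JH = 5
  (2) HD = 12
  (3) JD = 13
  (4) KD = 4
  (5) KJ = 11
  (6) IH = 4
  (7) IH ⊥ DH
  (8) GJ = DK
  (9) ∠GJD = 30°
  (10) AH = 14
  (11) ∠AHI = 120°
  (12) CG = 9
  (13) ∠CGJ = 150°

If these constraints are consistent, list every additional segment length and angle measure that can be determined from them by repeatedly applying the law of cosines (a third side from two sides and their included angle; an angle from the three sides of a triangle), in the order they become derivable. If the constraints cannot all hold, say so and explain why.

The constraints are consistent. Derivable facts, in order:
After 1 step:
- DG ≈ 9.74
- DI = 4·√10
- IA = 2·√67
- JC ≈ 12.62
- ∠DHJ = 90°
- ∠DJH = 67.38°
- ∠DJK = 16.66°
- ∠DKJ = 111.32°
- ∠HDJ = 22.62°
- ∠JDK = 52.02°
After 2 steps:
- ∠AIH = 47.78°
- ∠CJG = 20.88°
- ∠DGJ = 138.15°
- ∠DIH = 71.57°
- ∠GCJ = 9.12°
- ∠GDJ = 11.85°
- ∠HAI = 12.22°
- ∠HDI = 18.43°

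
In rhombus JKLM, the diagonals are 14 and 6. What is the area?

Area = (14 * 6) / 2 = 84 / 2 = 42

42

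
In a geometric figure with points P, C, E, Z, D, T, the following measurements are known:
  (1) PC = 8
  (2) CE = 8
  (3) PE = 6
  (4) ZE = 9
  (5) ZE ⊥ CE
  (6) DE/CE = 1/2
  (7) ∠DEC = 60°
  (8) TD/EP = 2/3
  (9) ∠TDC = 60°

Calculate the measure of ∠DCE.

From the given relations: DE = 1/2·CE = 1/2·8 = 4.
Step 1: By the law of cosines on triangle CED: CD² = 8² + 4² − 2·8·4·cos(60°) = 48, so CD = 4·√3.
Step 2: By the inverse law of cosines on triangle DCE: cos(∠DCE) = ((4·√3)² + 8² − 4²) / (2·4·√3·8) = 96/110.85 = 0.866, so ∠DCE = 30°.

Therefore, the measure of angle ∠DCE = 30°.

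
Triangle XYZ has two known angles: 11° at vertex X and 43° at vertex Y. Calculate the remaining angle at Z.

angle Z = 180 - 11 - 43 = 126 degrees.

126 degrees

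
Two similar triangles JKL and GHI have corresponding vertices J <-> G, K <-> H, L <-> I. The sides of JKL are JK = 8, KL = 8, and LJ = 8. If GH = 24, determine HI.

Since the triangles are similar, the ratio of corresponding sides is constant.
Scale factor k = GH / JK = 24 / 8 = 3
HI = k * KL = 3 * 8 = 24

24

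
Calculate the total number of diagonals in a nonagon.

Each of the 9 vertices connects to 6 non-adjacent vertices via diagonals.
Total connections = 9 × 6 = 54, but each diagonal is counted twice.
Number of diagonals = 54 / 2 = 27.

27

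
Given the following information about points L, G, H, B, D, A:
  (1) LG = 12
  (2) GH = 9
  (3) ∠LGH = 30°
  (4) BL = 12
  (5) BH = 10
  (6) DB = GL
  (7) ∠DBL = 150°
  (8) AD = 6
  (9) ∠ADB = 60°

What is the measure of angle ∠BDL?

From the given relations: DB = GL = 12.
Step 1: By the law of cosines on triangle DBL: DL² = 12² + 12² − 2·12·12·cos(150°) = 537.42, so DL ≈ 23.18.
Step 2: By the inverse law of cosines on triangle BDL: cos(∠BDL) = (12² + 23.18² − 12²) / (2·12·23.18) = 537.42/556.37 = 0.9659, so ∠BDL = 15°.

Therefore, the measure of angle ∠BDL = 15°.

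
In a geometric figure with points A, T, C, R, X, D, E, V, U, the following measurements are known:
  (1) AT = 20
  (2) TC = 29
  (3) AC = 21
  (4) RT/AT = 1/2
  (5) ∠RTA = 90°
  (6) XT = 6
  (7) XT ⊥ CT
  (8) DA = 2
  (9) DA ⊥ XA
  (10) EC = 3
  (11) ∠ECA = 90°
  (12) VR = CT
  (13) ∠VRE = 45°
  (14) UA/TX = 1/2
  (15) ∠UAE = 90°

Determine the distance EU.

From the given relations: UA = 1/2·TX = 1/2·6 = 3.
Step 1: By the law of cosines on triangle ECA: EA² = 3² + 21² − 2·3·21·cos(90°) = 450, so EA = 15·√2.
Step 2: By the law of cosines on triangle EAU: EU² = (15·√2)² + 3² − 2·15·√2·3·cos(90°) = 459, so EU = 3·√51.

Therefore, the length of EU = 3·√51.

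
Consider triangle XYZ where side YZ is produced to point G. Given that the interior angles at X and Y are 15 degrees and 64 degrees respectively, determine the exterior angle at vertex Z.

By the exterior angle theorem, an exterior angle of a triangle equals the sum of the two remote interior angles.
Exterior angle = angle X + angle Y
Exterior angle = 15 + 64 = 79 degrees

79 degrees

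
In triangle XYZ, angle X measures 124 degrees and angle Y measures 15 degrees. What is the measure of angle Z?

Let angle Z = x. Then 124 + 15 + x = 180.
x = 180 - 139 = 41 degrees.

41 degrees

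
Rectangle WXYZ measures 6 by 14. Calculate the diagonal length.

Using the Pythagorean theorem:
d² = 6² + 14² = 36 + 196 = 232
d = sqrt(232) = 2*sqrt(58)

2*sqrt(58)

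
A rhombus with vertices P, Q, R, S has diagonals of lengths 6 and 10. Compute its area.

Area of a rhombus = (d1 * d2) / 2
Area = (6 * 10) / 2
Area = 60 / 2
Area = 30

30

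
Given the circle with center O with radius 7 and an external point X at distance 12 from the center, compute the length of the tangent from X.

tangent = √(d² - r²) = √(12² - 7²) = √(144 - 49) = √95 = sqrt(95)

sqrt(95)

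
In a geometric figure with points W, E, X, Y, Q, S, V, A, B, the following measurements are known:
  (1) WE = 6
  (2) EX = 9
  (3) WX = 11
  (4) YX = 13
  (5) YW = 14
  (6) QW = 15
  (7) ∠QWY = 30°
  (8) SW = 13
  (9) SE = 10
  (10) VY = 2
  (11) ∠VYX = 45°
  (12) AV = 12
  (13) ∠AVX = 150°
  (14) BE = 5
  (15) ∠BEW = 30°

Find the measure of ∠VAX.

Step 1: By the law of cosines on triangle XYV: XV² = 13² + 2² − 2·13·2·cos(45°) = 136.23, so XV ≈ 11.67.
Step 2: By the law of cosines on triangle AVX: AX² = 12² + 11.67² − 2·12·11.67·cos(150°) = 522.82, so AX ≈ 22.87.
Step 3: By the inverse law of cosines on triangle VAX: cos(∠VAX) = (12² + 22.87² − 11.67²) / (2·12·22.87) = 530.59/548.77 = 0.9669, so ∠VAX = 14.79°.

Therefore, the measure of angle ∠VAX = 14.79°.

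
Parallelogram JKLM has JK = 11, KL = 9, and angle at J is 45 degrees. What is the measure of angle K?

In a parallelogram, consecutive angles are supplementary (sum to 180°).
angle K = 180 - angle J
angle K = 180 - 45
angle K = 135 degrees

135 degrees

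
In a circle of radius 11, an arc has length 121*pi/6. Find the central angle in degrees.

θ = 360 × 121*pi/6 / (2π × 11) = 330° (rearranging arc length formula).

330°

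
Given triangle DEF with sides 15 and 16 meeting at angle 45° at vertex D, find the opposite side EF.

By the law of cosines: EF^2 = DE^2 + DF^2 - 2*DE*DF*cos(D)
EF^2 = 15^2 + 16^2 - 2*15*16*cos(45°)
EF^2 = 225 + 256 - 480*(sqrt(2)/2)
EF^2 = 481 - 240*sqrt(2)
EF = sqrt(481 - 240*sqrt(2))

sqrt(481 - 240*sqrt(2))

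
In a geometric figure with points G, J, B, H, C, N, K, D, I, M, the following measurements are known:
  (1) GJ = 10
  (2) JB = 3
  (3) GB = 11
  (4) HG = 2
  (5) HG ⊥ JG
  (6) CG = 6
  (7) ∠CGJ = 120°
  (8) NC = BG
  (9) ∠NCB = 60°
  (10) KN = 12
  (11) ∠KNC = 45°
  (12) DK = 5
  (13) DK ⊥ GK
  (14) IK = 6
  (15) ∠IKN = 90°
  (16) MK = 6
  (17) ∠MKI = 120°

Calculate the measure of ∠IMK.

Step 1: By the law of cosines on triangle MKI: MI² = 6² + 6² − 2·6·6·cos(120°) = 108, so MI = 6·√3.
Step 2: By the inverse law of cosines on triangle IMK: cos(∠IMK) = ((6·√3)² + 6² − 6²) / (2·6·√3·6) = 108/124.71 = 0.866, so ∠IMK = 30°.

Therefore, the measure of angle ∠IMK = 30°.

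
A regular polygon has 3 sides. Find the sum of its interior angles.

The sum of interior angles of an n-sided polygon is (n - 2) * 180.
For n = 3: (3 - 2) * 180 = 1 * 180 = 180 degrees.

180 degrees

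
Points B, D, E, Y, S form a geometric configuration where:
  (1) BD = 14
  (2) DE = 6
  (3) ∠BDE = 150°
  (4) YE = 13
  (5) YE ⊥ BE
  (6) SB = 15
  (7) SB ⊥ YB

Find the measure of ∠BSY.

Step 1: By the law of cosines on triangle BDE: BE² = 14² + 6² − 2·14·6·cos(150°) = 377.49, so BE ≈ 19.43.
Step 2: By the law of cosines on triangle BEY: BY² = 19.43² + 13² − 2·19.43·13·cos(90°) = 546.49, so BY ≈ 23.38.
Step 3: By the law of cosines on triangle SBY: SY² = 15² + 23.38² − 2·15·23.38·cos(90°) = 771.49, so SY ≈ 27.78.
Step 4: By the inverse law of cosines on triangle BSY: cos(∠BSY) = (15² + 27.78² − 23.38²) / (2·15·27.78) = 450/833.27 = 0.54, so ∠BSY = 57.31°.

Therefore, the measure of angle ∠BSY = 57.31°.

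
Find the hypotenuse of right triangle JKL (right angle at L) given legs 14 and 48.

By the Pythagorean theorem: JK^2 = JL^2 + KL^2
JK^2 = 14^2 + 48^2 = 196 + 2304 = 2500
JK = sqrt(2500) = 50

50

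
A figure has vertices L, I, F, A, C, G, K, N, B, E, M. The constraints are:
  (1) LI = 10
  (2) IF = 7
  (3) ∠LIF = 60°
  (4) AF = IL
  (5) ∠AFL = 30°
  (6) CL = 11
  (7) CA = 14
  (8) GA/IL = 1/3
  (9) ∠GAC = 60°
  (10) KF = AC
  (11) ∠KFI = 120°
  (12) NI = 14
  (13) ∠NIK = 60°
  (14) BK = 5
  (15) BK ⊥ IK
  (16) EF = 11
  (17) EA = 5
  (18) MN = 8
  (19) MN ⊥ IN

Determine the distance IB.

From the given relations: KF = AC = 14.
Step 1: By the law of cosines on triangle IFK: IK² = 7² + 14² − 2·7·14·cos(120°) = 343, so IK = 7·√7.
Step 2: By the law of cosines on triangle IKB: IB² = (7·√7)² + 5² − 2·7·√7·5·cos(90°) = 368, so IB = 4·√23.

Therefore, the length of IB = 4·√23.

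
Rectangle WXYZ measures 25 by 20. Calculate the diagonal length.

Using the Pythagorean theorem:
d² = 25² + 20² = 625 + 400 = 1025
d = sqrt(1025) = 5*sqrt(41)

5*sqrt(41)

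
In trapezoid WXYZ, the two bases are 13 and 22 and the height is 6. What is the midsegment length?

The midsegment (median) of a trapezoid connects the midpoints of the non-parallel sides.
Its length is the average of the two bases: (13 + 22) / 2 = 35/2.

35/2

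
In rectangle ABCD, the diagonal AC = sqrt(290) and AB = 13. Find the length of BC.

Using the Pythagorean theorem: d^2 = a^2 + b^2
b^2 = d^2 - a^2
b^2 = 290 - 169
b^2 = 121
b = sqrt(121) = 11

11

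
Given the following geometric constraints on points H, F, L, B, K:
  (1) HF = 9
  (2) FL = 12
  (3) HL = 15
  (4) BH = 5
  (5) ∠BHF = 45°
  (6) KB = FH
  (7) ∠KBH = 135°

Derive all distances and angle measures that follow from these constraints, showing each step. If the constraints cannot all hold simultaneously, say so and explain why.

The constraints are consistent.

From the given relations:
  KB = FH = 9

Step 1: From HB = 5, BK = 9, and ∠HBK = 135°, by the law of cosines:
  HK² = HB² + BK² - 2·HB·BK·cos(135°) = 25 + 81 + 63.64 = 169.6
  HK ≈ 13.02

Step 2: From FH = 9, HB = 5, and ∠FHB = 45°, by the law of cosines:
  FB² = FH² + HB² - 2·FH·HB·cos(45°) = 81 + 25 - 63.64 = 42.36
  FB ≈ 6.51

Step 3: From HF = 9, HL = 15, FL = 12, by the inverse law of cosines:
  cos(∠FHL) = (HF² + HL² - FL²) / (2·HF·HL)
  ∠FHL = 53.13°

Step 4: From FH = 9, FL = 12, HL = 15, by the inverse law of cosines:
  cos(∠HFL) = (FH² + FL² - HL²) / (2·FH·FL)
  ∠HFL = 90°

Step 5: From LF = 12, LH = 15, FH = 9, by the inverse law of cosines:
  cos(∠FLH) = (LF² + LH² - FH²) / (2·LF·LH)
  ∠FLH = 36.87°

Step 6: From HB = 5, HK = 13.02, BK = 9, by the inverse law of cosines:
  cos(∠BHK) = (HB² + HK² - BK²) / (2·HB·HK)
  ∠BHK = 29.25°

Step 7: From FB = 6.51, FH = 9, BH = 5, by the inverse law of cosines:
  cos(∠BFH) = (FB² + FH² - BH²) / (2·FB·FH)
  ∠BFH = 32.9°

Step 8: From BF = 6.51, BH = 5, FH = 9, by the inverse law of cosines:
  cos(∠FBH) = (BF² + BH² - FH²) / (2·BF·BH)
  ∠FBH = 102.1°

Step 9: From KB = 9, KH = 13.02, BH = 5, by the inverse law of cosines:
  cos(∠BKH) = (KB² + KH² - BH²) / (2·KB·KH)
  ∠BKH = 15.75°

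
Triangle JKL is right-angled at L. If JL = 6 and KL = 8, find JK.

JK = sqrt(6^2 + 8^2) = sqrt(100) = 10

10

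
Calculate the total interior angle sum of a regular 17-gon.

The sum of interior angles of an n-sided polygon is (n - 2) * 180.
For n = 17: (17 - 2) * 180 = 15 * 180 = 2700 degrees.

2700 degrees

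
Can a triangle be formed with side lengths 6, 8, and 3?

Sort the sides: 3, 6, 8.
It suffices to check that the sum of the two smallest exceeds the largest:
3 + 6 = 9 > 8. ✓
Yes, a valid triangle can be formed.

Yes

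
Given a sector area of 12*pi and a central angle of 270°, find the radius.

r² = 360 × 12*pi / (π × 270) = 16, so r = 4.

4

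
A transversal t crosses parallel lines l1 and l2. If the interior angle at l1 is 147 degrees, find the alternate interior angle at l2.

Alternate interior angles lie on opposite sides of the transversal, between the parallel lines.
By the alternate interior angle theorem, they are equal: 147 degrees.

147 degrees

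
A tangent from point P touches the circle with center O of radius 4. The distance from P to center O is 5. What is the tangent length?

tangent = √(d² - r²) = √(5² - 4²) = √(25 - 16) = √9 = 3

3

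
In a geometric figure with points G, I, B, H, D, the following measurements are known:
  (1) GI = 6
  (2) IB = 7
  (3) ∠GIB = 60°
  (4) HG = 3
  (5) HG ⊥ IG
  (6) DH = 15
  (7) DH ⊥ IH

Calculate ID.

Step 1: By the law of cosines on triangle HGI: HI² = 3² + 6² − 2·3·6·cos(90°) = 45, so HI = 3·√5.
Step 2: By the law of cosines on triangle IHD: ID² = (3·√5)² + 15² − 2·3·√5·15·cos(90°) = 270, so ID = 3·√30.

Therefore, the length of ID = 3·√30.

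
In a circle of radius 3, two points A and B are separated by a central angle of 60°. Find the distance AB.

Chord length = 2r sin(θ/2)
= 2 × 3 × sin(60°/2)
= 2 × 3 × sin(30°)
= 3

3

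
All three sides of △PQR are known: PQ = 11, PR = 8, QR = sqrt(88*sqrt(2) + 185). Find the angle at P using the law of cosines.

cos(P) = (11² + 8² - (sqrt(88*sqrt(2) + 185))²) / (2 × 11 × 8) = -sqrt(2)/2, so P = arccos(-sqrt(2)/2) = 135°.

135°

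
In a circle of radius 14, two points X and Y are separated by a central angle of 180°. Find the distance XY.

Chord = 2(14) sin(90°) = 28

28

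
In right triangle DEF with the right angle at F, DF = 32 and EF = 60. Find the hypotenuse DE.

In a right triangle, the square of the hypotenuse equals the sum of the squares of the two legs.
The legs are 32 and 60, so the hypotenuse = sqrt(1024 + 3600) = sqrt(4624) = 68.

68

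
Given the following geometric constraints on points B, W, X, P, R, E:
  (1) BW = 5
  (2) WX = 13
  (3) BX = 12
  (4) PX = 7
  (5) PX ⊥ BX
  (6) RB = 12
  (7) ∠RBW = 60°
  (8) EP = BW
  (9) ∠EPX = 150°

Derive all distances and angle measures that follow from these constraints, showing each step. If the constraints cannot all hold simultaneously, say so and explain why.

The constraints are consistent.

From the given relations:
  EP = BW = 5

Step 1: From BX = 12, XP = 7, and ∠BXP = 90°, by the law of cosines:
  BP² = BX² + XP² - 2·BX·XP·cos(90°) = 144 + 49 - 0 = 193
  BP = √193

Step 2: From WB = 5, BR = 12, and ∠WBR = 60°, by the law of cosines:
  WR² = WB² + BR² - 2·WB·BR·cos(60°) = 25 + 144 - 60 = 109
  WR = √109

Step 3: From XP = 7, PE = 5, and ∠XPE = 150°, by the law of cosines:
  XE² = XP² + PE² - 2·XP·PE·cos(150°) = 49 + 25 + 60.62 = 134.6
  XE ≈ 11.6

Step 4: From BW = 5, BX = 12, WX = 13, by the inverse law of cosines:
  cos(∠WBX) = (BW² + BX² - WX²) / (2·BW·BX)
  ∠WBX = 90°

Step 5: From WB = 5, WX = 13, BX = 12, by the inverse law of cosines:
  cos(∠BWX) = (WB² + WX² - BX²) / (2·WB·WX)
  ∠BWX = 67.38°

Step 6: From XB = 12, XW = 13, BW = 5, by the inverse law of cosines:
  cos(∠BXW) = (XB² + XW² - BW²) / (2·XB·XW)
  ∠BXW = 22.62°

Step 7: From BP = √193, BX = 12, PX = 7, by the inverse law of cosines:
  cos(∠PBX) = (BP² + BX² - PX²) / (2·BP·BX)
  ∠PBX = 30.26°

Step 8: From WB = 5, WR = √109, BR = 12, by the inverse law of cosines:
  cos(∠BWR) = (WB² + WR² - BR²) / (2·WB·WR)
  ∠BWR = 95.5°

Step 9: From XE = 11.6, XP = 7, EP = 5, by the inverse law of cosines:
  cos(∠EXP) = (XE² + XP² - EP²) / (2·XE·XP)
  ∠EXP = 12.44°

Step 10: From PB = √193, PX = 7, BX = 12, by the inverse law of cosines:
  cos(∠BPX) = (PB² + PX² - BX²) / (2·PB·PX)
  ∠BPX = 59.74°

Step 11: From RB = 12, RW = √109, BW = 5, by the inverse law of cosines:
  cos(∠BRW) = (RB² + RW² - BW²) / (2·RB·RW)
  ∠BRW = 24.5°

Step 12: From EP = 5, EX = 11.6, PX = 7, by the inverse law of cosines:
  cos(∠PEX) = (EP² + EX² - PX²) / (2·EP·EX)
  ∠PEX = 17.56°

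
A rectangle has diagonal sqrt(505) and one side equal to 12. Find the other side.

Using the Pythagorean theorem: d^2 = a^2 + b^2
b^2 = d^2 - a^2
b^2 = 505 - 144
b^2 = 361
b = sqrt(361) = 19

19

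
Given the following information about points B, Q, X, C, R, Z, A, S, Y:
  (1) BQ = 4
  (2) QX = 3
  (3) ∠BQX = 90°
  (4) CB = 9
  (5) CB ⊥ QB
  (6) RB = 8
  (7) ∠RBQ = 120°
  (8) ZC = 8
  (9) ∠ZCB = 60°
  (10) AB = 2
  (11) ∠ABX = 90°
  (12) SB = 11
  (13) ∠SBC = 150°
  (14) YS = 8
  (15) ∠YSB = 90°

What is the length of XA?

Step 1: By the law of cosines on triangle BQX: BX² = 4² + 3² − 2·4·3·cos(90°) = 25, so BX = 5.
Step 2: By the law of cosines on triangle XBA: XA² = 5² + 2² − 2·5·2·cos(90°) = 29, so XA = √29.

Therefore, the length of XA = √29.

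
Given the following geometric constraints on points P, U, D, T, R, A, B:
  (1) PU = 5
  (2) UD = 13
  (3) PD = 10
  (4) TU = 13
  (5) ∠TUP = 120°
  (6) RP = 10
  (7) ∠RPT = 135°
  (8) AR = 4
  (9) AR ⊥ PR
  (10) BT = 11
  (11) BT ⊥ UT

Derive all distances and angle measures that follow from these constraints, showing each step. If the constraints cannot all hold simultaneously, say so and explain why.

The constraints are consistent.

Step 1: From PU = 5, UT = 13, and ∠PUT = 120°, by the law of cosines:
  PT² = PU² + UT² - 2·PU·UT·cos(120°) = 25 + 169 + 65 = 259
  PT ≈ 16.09

Step 2: From PR = 10, RA = 4, and ∠PRA = 90°, by the law of cosines:
  PA² = PR² + RA² - 2·PR·RA·cos(90°) = 100 + 16 - 0 = 116
  PA = 2·√29

Step 3: From UT = 13, TB = 11, and ∠UTB = 90°, by the law of cosines:
  UB² = UT² + TB² - 2·UT·TB·cos(90°) = 169 + 121 - 0 = 290
  UB ≈ 17.03

Step 4: From PD = 10, PU = 5, DU = 13, by the inverse law of cosines:
  cos(∠DPU) = (PD² + PU² - DU²) / (2·PD·PU)
  ∠DPU = 116.1°

Step 5: From UD = 13, UP = 5, DP = 10, by the inverse law of cosines:
  cos(∠DUP) = (UD² + UP² - DP²) / (2·UD·UP)
  ∠DUP = 43.69°

Step 6: From DP = 10, DU = 13, PU = 5, by the inverse law of cosines:
  cos(∠PDU) = (DP² + DU² - PU²) / (2·DP·DU)
  ∠PDU = 20.21°

Step 7: From TP = 16.09, PR = 10, and ∠TPR = 135°, by the law of cosines:
  TR² = TP² + PR² - 2·TP·PR·cos(135°) = 259 + 100 + 227.6 = 586.6
  TR ≈ 24.22

Step 8: From PA = 2·√29, PR = 10, AR = 4, by the inverse law of cosines:
  cos(∠APR) = (PA² + PR² - AR²) / (2·PA·PR)
  ∠APR = 21.8°

Step 9: From PT = 16.09, PU = 5, TU = 13, by the inverse law of cosines:
  cos(∠TPU) = (PT² + PU² - TU²) / (2·PT·PU)
  ∠TPU = 44.39°

Step 10: From UB = 17.03, UT = 13, BT = 11, by the inverse law of cosines:
  cos(∠BUT) = (UB² + UT² - BT²) / (2·UB·UT)
  ∠BUT = 40.24°

Step 11: From TP = 16.09, TU = 13, PU = 5, by the inverse law of cosines:
  cos(∠PTU) = (TP² + TU² - PU²) / (2·TP·TU)
  ∠PTU = 15.61°

Step 12: From AP = 2·√29, AR = 4, PR = 10, by the inverse law of cosines:
  cos(∠PAR) = (AP² + AR² - PR²) / (2·AP·AR)
  ∠PAR = 68.2°

Step 13: From BT = 11, BU = 17.03, TU = 13, by the inverse law of cosines:
  cos(∠TBU) = (BT² + BU² - TU²) / (2·BT·BU)
  ∠TBU = 49.76°

Step 14: From TP = 16.09, TR = 24.22, PR = 10, by the inverse law of cosines:
  cos(∠PTR) = (TP² + TR² - PR²) / (2·TP·TR)
  ∠PTR = 16.98°

Step 15: From RP = 10, RT = 24.22, PT = 16.09, by the inverse law of cosines:
  cos(∠PRT) = (RP² + RT² - PT²) / (2·RP·RT)
  ∠PRT = 28.02°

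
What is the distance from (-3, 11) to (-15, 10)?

d = sqrt((-15 - -3)^2 + (10 - 11)^2)
d = sqrt(-12^2 + -1^2)
d = sqrt(144 + 1)
d = sqrt(145)

sqrt(145)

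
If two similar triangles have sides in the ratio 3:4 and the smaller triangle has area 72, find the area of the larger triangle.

For similar figures, the area ratio equals the square of the side ratio.
Side ratio (the smaller triangle to the larger triangle) = 3:4, so area ratio = 3^2:4^2 = 9:16.
If the area of the smaller triangle is 72, then the area of the larger triangle = 72 * (16/9) = 128.

128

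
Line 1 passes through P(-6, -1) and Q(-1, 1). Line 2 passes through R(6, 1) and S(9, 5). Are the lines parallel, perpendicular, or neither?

Slope of line 1: m1 = (1 - -1)/(-1 - -6) = 2/5 = 2/5
Slope of line 2: m2 = (5 - 1)/(9 - 6) = 4/3 = 4/3
m1 != m2 and m1*m2 = 8/15 != -1. Neither.

Neither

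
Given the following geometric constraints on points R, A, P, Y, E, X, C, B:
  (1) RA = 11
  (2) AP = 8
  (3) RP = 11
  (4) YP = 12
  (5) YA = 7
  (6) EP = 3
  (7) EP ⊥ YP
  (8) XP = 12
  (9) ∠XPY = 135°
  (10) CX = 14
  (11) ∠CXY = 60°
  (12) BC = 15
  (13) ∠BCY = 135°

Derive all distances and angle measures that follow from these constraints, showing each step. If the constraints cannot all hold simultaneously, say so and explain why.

The constraints are consistent.

Step 1: From YP = 12, PE = 3, and ∠YPE = 90°, by the law of cosines:
  YE² = YP² + PE² - 2·YP·PE·cos(90°) = 144 + 9 - 0 = 153
  YE = 3·√17

Step 2: From YP = 12, PX = 12, and ∠YPX = 135°, by the law of cosines:
  YX² = YP² + PX² - 2·YP·PX·cos(135°) = 144 + 144 + 203.6 = 491.6
  YX ≈ 22.17

Step 3: From RA = 11, RP = 11, AP = 8, by the inverse law of cosines:
  cos(∠ARP) = (RA² + RP² - AP²) / (2·RA·RP)
  ∠ARP = 42.65°

Step 4: From AP = 8, AR = 11, PR = 11, by the inverse law of cosines:
  cos(∠PAR) = (AP² + AR² - PR²) / (2·AP·AR)
  ∠PAR = 68.68°

Step 5: From AP = 8, AY = 7, PY = 12, by the inverse law of cosines:
  cos(∠PAY) = (AP² + AY² - PY²) / (2·AP·AY)
  ∠PAY = 106.07°

Step 6: From PA = 8, PR = 11, AR = 11, by the inverse law of cosines:
  cos(∠APR) = (PA² + PR² - AR²) / (2·PA·PR)
  ∠APR = 68.68°

Step 7: From PA = 8, PY = 12, AY = 7, by the inverse law of cosines:
  cos(∠APY) = (PA² + PY² - AY²) / (2·PA·PY)
  ∠APY = 34.09°

Step 8: From YA = 7, YP = 12, AP = 8, by the inverse law of cosines:
  cos(∠AYP) = (YA² + YP² - AP²) / (2·YA·YP)
  ∠AYP = 39.84°

Step 9: From YX = 22.17, XC = 14, and ∠YXC = 60°, by the law of cosines:
  YC² = YX² + XC² - 2·YX·XC·cos(60°) = 491.6 + 196 - 310.4 = 377.2
  YC ≈ 19.42

Step 10: From YE = 3·√17, YP = 12, EP = 3, by the inverse law of cosines:
  cos(∠EYP) = (YE² + YP² - EP²) / (2·YE·YP)
  ∠EYP = 14.04°

Step 11: From YP = 12, YX = 22.17, PX = 12, by the inverse law of cosines:
  cos(∠PYX) = (YP² + YX² - PX²) / (2·YP·YX)
  ∠PYX = 22.5°

Step 12: From EP = 3, EY = 3·√17, PY = 12, by the inverse law of cosines:
  cos(∠PEY) = (EP² + EY² - PY²) / (2·EP·EY)
  ∠PEY = 75.96°

Step 13: From XP = 12, XY = 22.17, PY = 12, by the inverse law of cosines:
  cos(∠PXY) = (XP² + XY² - PY²) / (2·XP·XY)
  ∠PXY = 22.5°

Step 14: From YC = 19.42, CB = 15, and ∠YCB = 135°, by the law of cosines:
  YB² = YC² + CB² - 2·YC·CB·cos(135°) = 377.2 + 225 + 412 = 1014
  YB ≈ 31.85

Step 15: From YC = 19.42, YX = 22.17, CX = 14, by the inverse law of cosines:
  cos(∠CYX) = (YC² + YX² - CX²) / (2·YC·YX)
  ∠CYX = 38.63°

Step 16: From CX = 14, CY = 19.42, XY = 22.17, by the inverse law of cosines:
  cos(∠XCY) = (CX² + CY² - XY²) / (2·CX·CY)
  ∠XCY = 81.37°

Step 17: From YB = 31.85, YC = 19.42, BC = 15, by the inverse law of cosines:
  cos(∠BYC) = (YB² + YC² - BC²) / (2·YB·YC)
  ∠BYC = 19.45°

Step 18: From BC = 15, BY = 31.85, CY = 19.42, by the inverse law of cosines:
  cos(∠CBY) = (BC² + BY² - CY²) / (2·BC·BY)
  ∠CBY = 25.55°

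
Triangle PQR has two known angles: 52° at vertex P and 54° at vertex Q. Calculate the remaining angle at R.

Let angle R = x. Then 52 + 54 + x = 180.
x = 180 - 106 = 74 degrees.

74 degrees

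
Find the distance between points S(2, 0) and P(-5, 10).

d = sqrt((-5 - 2)^2 + (10 - 0)^2)
d = sqrt(-7^2 + 10^2)
d = sqrt(49 + 100)
d = sqrt(149)

sqrt(149)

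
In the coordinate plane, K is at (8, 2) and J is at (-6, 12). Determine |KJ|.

The horizontal distance is |-6 - 8| = 14 and the vertical distance is |12 - 2| = 10.
By the Pythagorean theorem, d = sqrt(14^2 + 10^2) = sqrt(296) = 2*sqrt(74).

2*sqrt(74)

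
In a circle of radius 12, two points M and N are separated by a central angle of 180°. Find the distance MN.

Drop a perpendicular from the center to the chord, bisecting both the chord and the central angle.
Each half-chord = r sin(θ/2) = 12 sin(90°).
The full chord = 2 × 12 × sin(90°) = 24.

24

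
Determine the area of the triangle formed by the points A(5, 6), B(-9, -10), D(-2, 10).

The Shoelace formula computes the area from vertex coordinates by summing cross products.
For vertices (5,6), (-9,-10), (-2,10):
Signed sum = 5*-10 - -9*6 + -9*10 - -2*-10 + -2*6 - 5*10
= 4 + -110 + -62 = -168
Area = (1/2)|-168| = 84.

84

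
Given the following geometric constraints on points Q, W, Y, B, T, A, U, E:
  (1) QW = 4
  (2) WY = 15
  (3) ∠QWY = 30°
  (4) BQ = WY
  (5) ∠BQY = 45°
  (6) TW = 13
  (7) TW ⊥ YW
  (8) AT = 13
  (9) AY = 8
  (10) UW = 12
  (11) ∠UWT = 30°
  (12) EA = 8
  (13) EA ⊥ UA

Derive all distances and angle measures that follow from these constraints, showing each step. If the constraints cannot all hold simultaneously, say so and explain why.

The constraints are consistent.

From the given relations:
  BQ = WY = 15

Step 1: From QW = 4, WY = 15, and ∠QWY = 30°, by the law of cosines:
  QY² = QW² + WY² - 2·QW·WY·cos(30°) = 16 + 225 - 103.9 = 137.1
  QY ≈ 11.71

Step 2: From YW = 15, WT = 13, and ∠YWT = 90°, by the law of cosines:
  YT² = YW² + WT² - 2·YW·WT·cos(90°) = 225 + 169 - 0 = 394
  YT ≈ 19.85

Step 3: From TW = 13, WU = 12, and ∠TWU = 30°, by the law of cosines:
  TU² = TW² + WU² - 2·TW·WU·cos(30°) = 169 + 144 - 270.2 = 42.8
  TU ≈ 6.54

Step 4: From YQ = 11.71, QB = 15, and ∠YQB = 45°, by the law of cosines:
  YB² = YQ² + QB² - 2·YQ·QB·cos(45°) = 137.1 + 225 - 248.4 = 113.7
  YB ≈ 10.66

Step 5: From QW = 4, QY = 11.71, WY = 15, by the inverse law of cosines:
  cos(∠WQY) = (QW² + QY² - WY²) / (2·QW·QY)
  ∠WQY = 140.16°

Step 6: From YA = 8, YT = 19.85, AT = 13, by the inverse law of cosines:
  cos(∠AYT) = (YA² + YT² - AT²) / (2·YA·YT)
  ∠AYT = 24.5°

Step 7: From YQ = 11.71, YW = 15, QW = 4, by the inverse law of cosines:
  cos(∠QYW) = (YQ² + YW² - QW²) / (2·YQ·YW)
  ∠QYW = 9.84°

Step 8: From YT = 19.85, YW = 15, TW = 13, by the inverse law of cosines:
  cos(∠TYW) = (YT² + YW² - TW²) / (2·YT·YW)
  ∠TYW = 40.91°

Step 9: From TA = 13, TY = 19.85, AY = 8, by the inverse law of cosines:
  cos(∠ATY) = (TA² + TY² - AY²) / (2·TA·TY)
  ∠ATY = 14.78°

Step 10: From TU = 6.54, TW = 13, UW = 12, by the inverse law of cosines:
  cos(∠UTW) = (TU² + TW² - UW²) / (2·TU·TW)
  ∠UTW = 66.51°

Step 11: From TW = 13, TY = 19.85, WY = 15, by the inverse law of cosines:
  cos(∠WTY) = (TW² + TY² - WY²) / (2·TW·TY)
  ∠WTY = 49.09°

Step 12: From AT = 13, AY = 8, TY = 19.85, by the inverse law of cosines:
  cos(∠TAY) = (AT² + AY² - TY²) / (2·AT·AY)
  ∠TAY = 140.72°

Step 13: From UT = 6.54, UW = 12, TW = 13, by the inverse law of cosines:
  cos(∠TUW) = (UT² + UW² - TW²) / (2·UT·UW)
  ∠TUW = 83.49°

Step 14: From YB = 10.66, YQ = 11.71, BQ = 15, by the inverse law of cosines:
  cos(∠BYQ) = (YB² + YQ² - BQ²) / (2·YB·YQ)
  ∠BYQ = 84.07°

Step 15: From BQ = 15, BY = 10.66, QY = 11.71, by the inverse law of cosines:
  cos(∠QBY) = (BQ² + BY² - QY²) / (2·BQ·BY)
  ∠QBY = 50.93°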